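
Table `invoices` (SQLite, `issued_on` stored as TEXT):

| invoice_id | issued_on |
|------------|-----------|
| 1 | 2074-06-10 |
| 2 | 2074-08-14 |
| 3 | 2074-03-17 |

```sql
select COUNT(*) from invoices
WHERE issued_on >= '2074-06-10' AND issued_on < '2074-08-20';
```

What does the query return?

Rows in [2074-06-10, 2074-08-20): 2074-06-10, 2074-08-14 → 2 rows.

2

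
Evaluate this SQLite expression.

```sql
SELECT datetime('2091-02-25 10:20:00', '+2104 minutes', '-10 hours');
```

2104 minutes = 35h 4m; +2104 minutes from 2091-02-25 10:20:00 is 2091-02-26 21:24:00 (crosses midnight).
-10 hours from 2091-02-26 21:24:00 is 2091-02-26 11:24:00.

2091-02-26 11:24:00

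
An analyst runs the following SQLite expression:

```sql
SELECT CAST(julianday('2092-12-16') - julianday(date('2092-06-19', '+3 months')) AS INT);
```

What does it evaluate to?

Adding +3 months to 2092-06-19 gives 2092-09-19.
11 days remain in September 2092 after the 19th (30 − 19).
October 2092: 31 days.
November 2092: 30 days.
Then 16 days into December 2092.
Total: 11 + 31 + 30 + 16 = 88.

88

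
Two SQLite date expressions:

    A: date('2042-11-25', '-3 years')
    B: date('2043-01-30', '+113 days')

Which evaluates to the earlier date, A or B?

A

A = 2039-11-25.
B = 2043-05-23.
A is earlier.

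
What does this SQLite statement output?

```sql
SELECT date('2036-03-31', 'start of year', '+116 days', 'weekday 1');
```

`start of year` rewinds 2036-03-31 to 2036-01-01.
Applying '+116 days' to 2036-01-01: counting 116 days forward gives 2036-04-26.
`weekday 1` advances to the next Monday; 2036-04-26 is a Saturday, so it moves forward to 2036-04-28.

2036-04-28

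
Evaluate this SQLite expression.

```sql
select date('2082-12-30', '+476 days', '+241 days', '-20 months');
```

2083-04-16

Applying '+476 days' to 2082-12-30: counting 476 days forward gives 2084-04-19.
Applying '+241 days' to 2084-04-19: counting 241 days forward gives 2084-12-16.
Adding -20 months to 2084-12-16 gives 2083-04-16.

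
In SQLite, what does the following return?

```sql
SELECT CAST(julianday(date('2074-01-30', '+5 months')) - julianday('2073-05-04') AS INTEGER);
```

Adding +5 months to 2074-01-30 gives 2074-06-30.
27 days remain in May 2073 after the 4th (31 − 4).
Full months from June 2073 through May 2074 contribute their day counts.
Then 30 days into June 2074.
Total: 27 + 30 + 31 + 31 + 30 + 31 + 30 + 31 + 31 + 28 + 31 + 30 + 31 + 30 = 422.

422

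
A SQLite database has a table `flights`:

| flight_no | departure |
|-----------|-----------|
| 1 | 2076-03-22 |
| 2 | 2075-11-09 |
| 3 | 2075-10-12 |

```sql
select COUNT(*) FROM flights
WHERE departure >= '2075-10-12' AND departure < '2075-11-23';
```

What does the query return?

Rows in [2075-10-12, 2075-11-23): 2075-11-09, 2075-10-12 → 2 rows.

2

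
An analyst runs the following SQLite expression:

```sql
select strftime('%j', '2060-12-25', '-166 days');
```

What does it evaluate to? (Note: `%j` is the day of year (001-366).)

194

First apply '-166 days': 2060-12-25 → 2060-07-12.
Day-of-year for 2060-07-12: days since 2060-01-01 inclusive = 194, zero-padded to 194.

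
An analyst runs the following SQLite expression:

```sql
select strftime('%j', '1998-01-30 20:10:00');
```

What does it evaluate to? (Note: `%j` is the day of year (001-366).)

030

Day-of-year for 1998-01-30: days since 1998-01-01 inclusive = 30, zero-padded to 030.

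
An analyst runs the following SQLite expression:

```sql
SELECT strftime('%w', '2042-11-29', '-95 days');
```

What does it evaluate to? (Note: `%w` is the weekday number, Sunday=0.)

2

First apply '-95 days': 2042-11-29 → 2042-08-26.
2042-08-26 is a Tuesday; with Sunday=0 that is 2.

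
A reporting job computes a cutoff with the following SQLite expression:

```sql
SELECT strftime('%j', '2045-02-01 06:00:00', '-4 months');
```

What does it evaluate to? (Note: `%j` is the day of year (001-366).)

275

First apply '-4 months': 2045-02-01 06:00:00 → 2044-10-01 06:00:00.
Day-of-year for 2044-10-01: days since 2044-01-01 inclusive = 275, zero-padded to 275.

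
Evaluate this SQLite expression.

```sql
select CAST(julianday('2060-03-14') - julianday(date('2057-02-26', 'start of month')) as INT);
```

`start of month` rewinds 2057-02-26 to 2057-02-01.
27 days remain in February 2057 after the 1st (28 − 1).
Full months from March 2057 through February 2060 contribute their day counts.
Then 14 days into March 2060.
Total: 27 + 31 + 30 + 31 + 30 + 31 + 31 + 30 + 31 + 30 + 31 + 31 + 28 + 31 + 30 + 31 + 30 + 31 + 31 + 30 + 31 + 30 + 31 + 31 + 28 + 31 + 30 + 31 + 30 + 31 + 31 + 30 + 31 + 30 + 31 + 31 + 29 + 14 = 1137.

1137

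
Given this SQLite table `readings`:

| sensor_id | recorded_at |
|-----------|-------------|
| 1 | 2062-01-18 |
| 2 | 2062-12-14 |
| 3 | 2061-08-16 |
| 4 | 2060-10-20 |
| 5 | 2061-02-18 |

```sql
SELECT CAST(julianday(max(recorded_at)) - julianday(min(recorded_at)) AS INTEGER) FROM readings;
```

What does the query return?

MIN = 2060-10-20, MAX = 2062-12-14.
11 days remain in October 2060 after the 20th (31 − 20).
Full months from November 2060 through November 2062 contribute their day counts.
Then 14 days into December 2062.
Total: 11 + 30 + 31 + 31 + 28 + 31 + 30 + 31 + 30 + 31 + 31 + 30 + 31 + 30 + 31 + 31 + 28 + 31 + 30 + 31 + 30 + 31 + 31 + 30 + 31 + 30 + 14 = 785.

785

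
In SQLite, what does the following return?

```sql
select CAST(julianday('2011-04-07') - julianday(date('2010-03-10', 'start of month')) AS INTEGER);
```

`start of month` rewinds 2010-03-10 to 2010-03-01.
30 days remain in March 2010 after the 1st (31 − 1).
Full months from April 2010 through March 2011 contribute their day counts.
Then 7 days into April 2011.
Total: 30 + 30 + 31 + 30 + 31 + 31 + 30 + 31 + 30 + 31 + 31 + 28 + 31 + 7 = 402.

402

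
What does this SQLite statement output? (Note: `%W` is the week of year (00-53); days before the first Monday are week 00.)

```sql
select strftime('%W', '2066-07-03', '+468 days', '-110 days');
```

First apply '+468 days', '-110 days': 2066-07-03 → 2067-06-26.
2067-06-26 is a Sunday. SQLite's %W counts Mondays since the year started; the result is 25.

25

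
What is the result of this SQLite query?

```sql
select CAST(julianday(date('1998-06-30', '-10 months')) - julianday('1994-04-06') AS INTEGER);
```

1242

Adding -10 months to 1998-06-30 gives 1997-08-30.
24 days remain in April 1994 after the 6th (30 − 6).
Full months from May 1994 through July 1997 contribute their day counts.
Then 30 days into August 1997.
Total: 24 + 31 + 30 + 31 + 31 + 30 + 31 + 30 + 31 + 31 + 28 + 31 + 30 + 31 + 30 + 31 + 31 + 30 + 31 + 30 + 31 + 31 + 29 + 31 + 30 + 31 + 30 + 31 + 31 + 30 + 31 + 30 + 31 + 31 + 28 + 31 + 30 + 31 + 30 + 31 + 30 = 1242.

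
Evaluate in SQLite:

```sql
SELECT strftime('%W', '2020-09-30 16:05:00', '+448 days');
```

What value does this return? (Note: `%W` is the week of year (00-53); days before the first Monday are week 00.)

First apply '+448 days': 2020-09-30 16:05:00 → 2021-12-22 16:05:00.
2021-12-22 is a Wednesday. SQLite's %W counts Mondays since the year started; the result is 51.

51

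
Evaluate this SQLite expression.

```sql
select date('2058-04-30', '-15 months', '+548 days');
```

Adding -15 months to 2058-04-30 gives 2057-01-30.
Applying '+548 days' to 2057-01-30: counting 548 days forward gives 2058-08-01.

2058-08-01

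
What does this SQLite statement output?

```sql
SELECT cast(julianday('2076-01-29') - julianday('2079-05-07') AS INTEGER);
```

2 days remain in January 2076 after the 29th (31 − 29).
Full months from February 2076 through April 2079 contribute their day counts.
Then 7 days into May 2079.
Total: 2 + 29 + 31 + 30 + 31 + 30 + 31 + 31 + 30 + 31 + 30 + 31 + 31 + 28 + 31 + 30 + 31 + 30 + 31 + 31 + 30 + 31 + 30 + 31 + 31 + 28 + 31 + 30 + 31 + 30 + 31 + 31 + 30 + 31 + 30 + 31 + 31 + 28 + 31 + 30 + 7 = 1194.
The subtraction is earlier − later, so the result is −1194 → -1194.

-1194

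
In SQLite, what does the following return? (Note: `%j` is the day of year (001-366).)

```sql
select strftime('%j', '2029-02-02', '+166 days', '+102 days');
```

301

First apply '+166 days', '+102 days': 2029-02-02 → 2029-10-28.
Day-of-year for 2029-10-28: days since 2029-01-01 inclusive = 301, zero-padded to 301.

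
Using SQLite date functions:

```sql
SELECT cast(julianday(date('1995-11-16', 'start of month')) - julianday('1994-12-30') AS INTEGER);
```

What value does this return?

`start of month` rewinds 1995-11-16 to 1995-11-01.
1 day remains in December 1994 after the 30th (31 − 30).
Full months from January 1995 through October 1995 contribute their day counts.
Then 1 day into November 1995.
Total: 1 + 31 + 28 + 31 + 30 + 31 + 30 + 31 + 31 + 30 + 31 + 1 = 306.

306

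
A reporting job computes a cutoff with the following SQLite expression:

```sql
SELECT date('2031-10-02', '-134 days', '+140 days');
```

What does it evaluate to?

2031-10-08

Applying '-134 days' to 2031-10-02: counting 134 days back gives 2031-05-21.
Applying '+140 days' to 2031-05-21: counting 140 days forward gives 2031-10-08.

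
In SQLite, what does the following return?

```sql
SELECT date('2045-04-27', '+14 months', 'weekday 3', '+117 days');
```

Adding +14 months to 2045-04-27 gives 2046-06-27.
`weekday 3` advances to the next Wednesday; 2046-06-27 is already a Wednesday, so it stays at 2046-06-27.
Applying '+117 days' to 2046-06-27: counting 117 days forward gives 2046-10-22.

2046-10-22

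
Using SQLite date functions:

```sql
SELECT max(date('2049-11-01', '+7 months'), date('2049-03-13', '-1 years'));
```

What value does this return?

2050-06-01

date('2049-11-01', '+7 months') → 2050-06-01.
date('2049-03-13', '-1 years') → 2048-03-13.
Later of the two is 2050-06-01.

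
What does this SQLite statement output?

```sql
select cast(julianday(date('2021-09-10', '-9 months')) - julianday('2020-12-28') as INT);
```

Adding -9 months to 2021-09-10 gives 2020-12-10.
Both dates are in December 2020: 28 − 10 = 18.
The subtraction is earlier − later, so the result is −18 → -18.

-18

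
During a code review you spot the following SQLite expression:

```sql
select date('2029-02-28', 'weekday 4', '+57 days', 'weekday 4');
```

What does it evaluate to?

2029-05-03

`weekday 4` advances to the next Thursday; 2029-02-28 is a Wednesday, so it moves forward to 2029-03-01.
Applying '+57 days' to 2029-03-01: counting 57 days forward gives 2029-04-27.
`weekday 4` advances to the next Thursday; 2029-04-27 is a Friday, so it moves forward to 2029-05-03.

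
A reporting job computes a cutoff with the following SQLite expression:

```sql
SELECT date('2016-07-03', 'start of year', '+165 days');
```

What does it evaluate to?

2016-06-14

`start of year` rewinds 2016-07-03 to 2016-01-01.
Applying '+165 days' to 2016-01-01: counting 165 days forward gives 2016-06-14.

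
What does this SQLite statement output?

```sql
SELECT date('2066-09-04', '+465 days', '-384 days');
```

2066-11-24

Applying '+465 days' to 2066-09-04: counting 465 days forward gives 2067-12-13.
Applying '-384 days' to 2067-12-13: counting 384 days back gives 2066-11-24.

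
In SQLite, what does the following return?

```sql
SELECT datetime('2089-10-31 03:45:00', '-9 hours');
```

2089-10-30 18:45:00

-9 hours from 2089-10-31 03:45:00 is 2089-10-30 18:45:00 (crosses midnight).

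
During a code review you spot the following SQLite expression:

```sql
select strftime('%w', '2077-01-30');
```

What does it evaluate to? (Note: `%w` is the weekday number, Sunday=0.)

6

2077-01-30 is a Saturday; with Sunday=0 that is 6.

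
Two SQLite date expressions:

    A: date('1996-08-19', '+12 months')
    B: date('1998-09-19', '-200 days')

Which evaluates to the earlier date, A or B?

A

A = 1997-08-19.
B = 1998-03-03.
A is earlier.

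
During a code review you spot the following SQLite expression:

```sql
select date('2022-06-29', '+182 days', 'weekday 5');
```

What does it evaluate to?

Applying '+182 days' to 2022-06-29: counting 182 days forward gives 2022-12-28.
`weekday 5` advances to the next Friday; 2022-12-28 is a Wednesday, so it moves forward to 2022-12-30.

2022-12-30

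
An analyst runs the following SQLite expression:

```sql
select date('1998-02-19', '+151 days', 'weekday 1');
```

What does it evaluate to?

1998-07-20

Applying '+151 days' to 1998-02-19: counting 151 days forward gives 1998-07-20.
`weekday 1` advances to the next Monday; 1998-07-20 is already a Monday, so it stays at 1998-07-20.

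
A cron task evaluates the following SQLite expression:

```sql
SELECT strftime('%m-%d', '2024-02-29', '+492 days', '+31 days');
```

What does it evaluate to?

08-05

First apply '+492 days', '+31 days': 2024-02-29 → 2025-08-05.
`%m-%d` extracts the month-day: 08-05.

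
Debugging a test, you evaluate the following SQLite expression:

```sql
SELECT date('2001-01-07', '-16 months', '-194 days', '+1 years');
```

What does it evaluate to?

2000-02-25

Adding -16 months to 2001-01-07 gives 1999-09-07.
Applying '-194 days' to 1999-09-07: counting 194 days back gives 1999-02-25.
Adding +1 year to 1999-02-25 gives 2000-02-25.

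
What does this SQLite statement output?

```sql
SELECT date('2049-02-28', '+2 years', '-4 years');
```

Adding +2 years to 2049-02-28 gives 2051-02-28.
Adding -4 years to 2051-02-28 gives 2047-02-28.

2047-02-28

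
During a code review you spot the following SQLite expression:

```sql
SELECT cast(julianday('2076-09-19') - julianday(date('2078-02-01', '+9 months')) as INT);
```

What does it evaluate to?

Adding +9 months to 2078-02-01 gives 2078-11-01.
11 days remain in September 2076 after the 19th (30 − 19).
Full months from October 2076 through October 2078 contribute their day counts.
Then 1 day into November 2078.
Total: 11 + 31 + 30 + 31 + 31 + 28 + 31 + 30 + 31 + 30 + 31 + 31 + 30 + 31 + 30 + 31 + 31 + 28 + 31 + 30 + 31 + 30 + 31 + 31 + 30 + 31 + 1 = 773.
The subtraction is earlier − later, so the result is −773 → -773.

-773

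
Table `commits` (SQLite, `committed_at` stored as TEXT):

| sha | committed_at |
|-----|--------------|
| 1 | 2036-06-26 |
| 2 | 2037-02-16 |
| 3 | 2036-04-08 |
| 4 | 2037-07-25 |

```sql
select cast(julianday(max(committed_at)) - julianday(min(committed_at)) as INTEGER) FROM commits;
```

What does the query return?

473

MIN = 2036-04-08, MAX = 2037-07-25.
22 days remain in April 2036 after the 8th (30 − 8).
Full months from May 2036 through June 2037 contribute their day counts.
Then 25 days into July 2037.
Total: 22 + 31 + 30 + 31 + 31 + 30 + 31 + 30 + 31 + 31 + 28 + 31 + 30 + 31 + 30 + 25 = 473.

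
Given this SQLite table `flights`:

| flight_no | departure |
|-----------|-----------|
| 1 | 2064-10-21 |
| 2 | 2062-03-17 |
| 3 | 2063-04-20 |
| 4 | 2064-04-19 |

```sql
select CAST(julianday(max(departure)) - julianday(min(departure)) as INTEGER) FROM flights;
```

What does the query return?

949

MIN = 2062-03-17, MAX = 2064-10-21.
14 days remain in March 2062 after the 17th (31 − 17).
Full months from April 2062 through September 2064 contribute their day counts.
Then 21 days into October 2064.
Total: 14 + 30 + 31 + 30 + 31 + 31 + 30 + 31 + 30 + 31 + 31 + 28 + 31 + 30 + 31 + 30 + 31 + 31 + 30 + 31 + 30 + 31 + 31 + 29 + 31 + 30 + 31 + 30 + 31 + 31 + 30 + 21 = 949.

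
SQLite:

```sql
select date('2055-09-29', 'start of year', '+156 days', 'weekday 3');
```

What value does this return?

`start of year` rewinds 2055-09-29 to 2055-01-01.
Applying '+156 days' to 2055-01-01: counting 156 days forward gives 2055-06-06.
`weekday 3` advances to the next Wednesday; 2055-06-06 is a Sunday, so it moves forward to 2055-06-09.

2055-06-09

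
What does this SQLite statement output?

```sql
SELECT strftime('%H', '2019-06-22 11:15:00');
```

11

`%H` extracts the 2-digit hour (00-23): 11.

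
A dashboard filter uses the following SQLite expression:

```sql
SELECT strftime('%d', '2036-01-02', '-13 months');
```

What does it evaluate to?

02

First apply '-13 months': 2036-01-02 → 2034-12-02.
`%d` extracts the 2-digit day of month: 02.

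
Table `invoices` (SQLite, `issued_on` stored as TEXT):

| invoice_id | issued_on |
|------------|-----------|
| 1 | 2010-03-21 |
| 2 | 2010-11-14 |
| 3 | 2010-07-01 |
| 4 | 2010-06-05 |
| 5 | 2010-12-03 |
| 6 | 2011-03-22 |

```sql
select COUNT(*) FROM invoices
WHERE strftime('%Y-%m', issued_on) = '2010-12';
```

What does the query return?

Rows with year-month 2010-12: 2010-12-03 → 1.

1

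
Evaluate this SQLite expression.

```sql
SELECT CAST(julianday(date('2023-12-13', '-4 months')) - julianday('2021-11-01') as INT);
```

650

Adding -4 months to 2023-12-13 gives 2023-08-13.
29 days remain in November 2021 after the 1st (30 − 1).
Full months from December 2021 through July 2023 contribute their day counts.
Then 13 days into August 2023.
Total: 29 + 31 + 31 + 28 + 31 + 30 + 31 + 30 + 31 + 31 + 30 + 31 + 30 + 31 + 31 + 28 + 31 + 30 + 31 + 30 + 31 + 13 = 650.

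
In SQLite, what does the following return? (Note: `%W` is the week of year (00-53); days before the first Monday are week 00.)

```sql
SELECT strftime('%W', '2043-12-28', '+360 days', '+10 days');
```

00

First apply '+360 days', '+10 days': 2043-12-28 → 2045-01-01.
2045-01-01 is a Sunday. SQLite's %W counts Mondays since the year started; the result is 00.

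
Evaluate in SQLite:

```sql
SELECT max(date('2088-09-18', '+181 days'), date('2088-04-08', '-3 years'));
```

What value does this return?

2089-03-18

date('2088-09-18', '+181 days') → 2089-03-18.
date('2088-04-08', '-3 years') → 2085-04-08.
Later of the two is 2089-03-18.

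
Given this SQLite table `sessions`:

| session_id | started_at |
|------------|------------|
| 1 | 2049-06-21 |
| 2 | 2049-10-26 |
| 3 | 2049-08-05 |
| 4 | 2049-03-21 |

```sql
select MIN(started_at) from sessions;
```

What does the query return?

MIN over {2049-03-21, 2049-06-21, 2049-08-05, 2049-10-26}.

2049-03-21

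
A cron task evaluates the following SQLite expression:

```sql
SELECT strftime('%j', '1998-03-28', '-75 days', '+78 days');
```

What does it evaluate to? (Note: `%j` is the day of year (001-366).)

First apply '-75 days', '+78 days': 1998-03-28 → 1998-03-31.
Day-of-year for 1998-03-31: days since 1998-01-01 inclusive = 90, zero-padded to 090.

090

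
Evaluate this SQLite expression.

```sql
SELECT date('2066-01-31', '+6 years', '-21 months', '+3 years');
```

Adding +6 years to 2066-01-31 gives 2072-01-31.
Adding -21 months to 2072-01-31 targets 2070-04-31. April 2070 has only 30 days, so SQLite normalizes the 1-day overflow forward to 2070-05-01.
Adding +3 years to 2070-05-01 gives 2073-05-01.

2073-05-01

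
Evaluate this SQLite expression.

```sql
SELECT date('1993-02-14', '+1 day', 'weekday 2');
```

Advancing 1 more day within February lands on 1993-02-15.
`weekday 2` advances to the next Tuesday; 1993-02-15 is a Monday, so it moves forward to 1993-02-16.

1993-02-16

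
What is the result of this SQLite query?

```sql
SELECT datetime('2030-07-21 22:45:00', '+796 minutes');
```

2030-07-22 12:01:00

796 minutes = 13h 16m; +796 minutes from 2030-07-21 22:45:00 is 2030-07-22 12:01:00 (crosses midnight).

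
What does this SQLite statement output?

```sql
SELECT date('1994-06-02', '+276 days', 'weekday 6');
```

1995-03-11

Applying '+276 days' to 1994-06-02: counting 276 days forward gives 1995-03-05.
`weekday 6` advances to the next Saturday; 1995-03-05 is a Sunday, so it moves forward to 1995-03-11.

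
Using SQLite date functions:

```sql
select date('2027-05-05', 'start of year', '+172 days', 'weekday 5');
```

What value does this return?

`start of year` rewinds 2027-05-05 to 2027-01-01.
Applying '+172 days' to 2027-01-01: counting 172 days forward gives 2027-06-22.
`weekday 5` advances to the next Friday; 2027-06-22 is a Tuesday, so it moves forward to 2027-06-25.

2027-06-25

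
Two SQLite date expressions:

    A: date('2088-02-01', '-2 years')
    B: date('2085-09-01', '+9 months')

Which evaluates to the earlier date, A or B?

A = 2086-02-01.
B = 2086-06-01.
A is earlier.

A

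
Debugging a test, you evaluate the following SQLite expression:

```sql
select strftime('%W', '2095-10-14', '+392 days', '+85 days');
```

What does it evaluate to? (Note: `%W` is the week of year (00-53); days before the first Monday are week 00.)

04

First apply '+392 days', '+85 days': 2095-10-14 → 2097-02-02.
2097-02-02 is a Saturday. SQLite's %W counts Mondays since the year started; the result is 04.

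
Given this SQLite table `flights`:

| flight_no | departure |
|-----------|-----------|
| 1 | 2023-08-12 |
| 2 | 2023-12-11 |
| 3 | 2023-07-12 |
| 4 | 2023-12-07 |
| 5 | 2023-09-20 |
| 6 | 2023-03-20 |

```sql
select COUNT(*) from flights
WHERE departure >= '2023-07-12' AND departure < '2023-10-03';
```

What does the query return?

Rows in [2023-07-12, 2023-10-03): 2023-08-12, 2023-07-12, 2023-09-20 → 3 rows.

3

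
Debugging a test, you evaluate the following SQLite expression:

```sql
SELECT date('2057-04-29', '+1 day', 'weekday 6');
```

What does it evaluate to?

Advancing 1 more day within April lands on 2057-04-30.
`weekday 6` advances to the next Saturday; 2057-04-30 is a Monday, so it moves forward to 2057-05-05.

2057-05-05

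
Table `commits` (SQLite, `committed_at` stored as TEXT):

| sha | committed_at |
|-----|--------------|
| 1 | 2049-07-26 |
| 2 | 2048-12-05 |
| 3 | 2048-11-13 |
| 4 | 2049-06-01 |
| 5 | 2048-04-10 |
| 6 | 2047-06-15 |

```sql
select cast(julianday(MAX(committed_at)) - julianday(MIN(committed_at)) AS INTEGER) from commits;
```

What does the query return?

MIN = 2047-06-15, MAX = 2049-07-26.
15 days remain in June 2047 after the 15th (30 − 15).
Full months from July 2047 through June 2049 contribute their day counts.
Then 26 days into July 2049.
Total: 15 + 31 + 31 + 30 + 31 + 30 + 31 + 31 + 29 + 31 + 30 + 31 + 30 + 31 + 31 + 30 + 31 + 30 + 31 + 31 + 28 + 31 + 30 + 31 + 30 + 26 = 772.

772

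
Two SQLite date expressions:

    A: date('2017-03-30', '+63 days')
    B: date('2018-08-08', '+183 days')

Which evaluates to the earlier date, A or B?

A = 2017-06-01.
B = 2019-02-07.
A is earlier.

A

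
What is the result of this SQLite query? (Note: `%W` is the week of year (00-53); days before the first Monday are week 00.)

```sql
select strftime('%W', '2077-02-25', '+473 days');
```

First apply '+473 days': 2077-02-25 → 2078-06-13.
2078-06-13 is a Monday. SQLite's %W counts Mondays since the year started; the result is 24.

24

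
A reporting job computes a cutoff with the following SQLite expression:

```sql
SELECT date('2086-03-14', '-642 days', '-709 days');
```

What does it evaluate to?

2082-07-02

Applying '-642 days' to 2086-03-14: counting 642 days back gives 2084-06-10.
Applying '-709 days' to 2084-06-10: counting 709 days back gives 2082-07-02.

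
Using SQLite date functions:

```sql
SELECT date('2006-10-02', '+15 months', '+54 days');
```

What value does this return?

Adding +15 months to 2006-10-02 gives 2008-01-02.
Applying '+54 days' to 2008-01-02: counting 54 days forward gives 2008-02-25.

2008-02-25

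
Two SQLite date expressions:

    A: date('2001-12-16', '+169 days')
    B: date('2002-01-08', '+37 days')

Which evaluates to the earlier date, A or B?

A = 2002-06-03.
B = 2002-02-14.
B is earlier.

B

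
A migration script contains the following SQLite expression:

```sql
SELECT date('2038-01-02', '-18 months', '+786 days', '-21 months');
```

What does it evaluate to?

Adding -18 months to 2038-01-02 gives 2036-07-02.
Applying '+786 days' to 2036-07-02: counting 786 days forward gives 2038-08-27.
Adding -21 months to 2038-08-27 gives 2036-11-27.

2036-11-27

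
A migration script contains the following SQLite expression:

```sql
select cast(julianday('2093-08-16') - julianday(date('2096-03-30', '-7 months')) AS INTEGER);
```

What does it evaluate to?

Adding -7 months to 2096-03-30 gives 2095-08-30.
15 days remain in August 2093 after the 16th (31 − 16).
Full months from September 2093 through July 2095 contribute their day counts.
Then 30 days into August 2095.
Total: 15 + 30 + 31 + 30 + 31 + 31 + 28 + 31 + 30 + 31 + 30 + 31 + 31 + 30 + 31 + 30 + 31 + 31 + 28 + 31 + 30 + 31 + 30 + 31 + 30 = 744.
The subtraction is earlier − later, so the result is −744 → -744.

-744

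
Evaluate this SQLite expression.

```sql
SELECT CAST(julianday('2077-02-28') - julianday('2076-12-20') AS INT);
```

11 days remain in December 2076 after the 20th (31 − 20).
January 2077: 31 days.
Then 28 days into February 2077.
Total: 11 + 31 + 28 = 70.

70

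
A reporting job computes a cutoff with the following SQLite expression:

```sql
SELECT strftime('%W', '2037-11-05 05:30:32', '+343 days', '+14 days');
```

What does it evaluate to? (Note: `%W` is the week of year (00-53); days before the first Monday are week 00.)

First apply '+343 days', '+14 days': 2037-11-05 05:30:32 → 2038-10-28 05:30:32.
2038-10-28 is a Thursday. SQLite's %W counts Mondays since the year started; the result is 43.

43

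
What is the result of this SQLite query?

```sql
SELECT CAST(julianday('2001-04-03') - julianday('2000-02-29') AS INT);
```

0 days remain in February 2000 after the 29th (29 − 29).
Full months from March 2000 through March 2001 contribute their day counts.
Then 3 days into April 2001.
Total: 0 + 31 + 30 + 31 + 30 + 31 + 31 + 30 + 31 + 30 + 31 + 31 + 28 + 31 + 3 = 399.

399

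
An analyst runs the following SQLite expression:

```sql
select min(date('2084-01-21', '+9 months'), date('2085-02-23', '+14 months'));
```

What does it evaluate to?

2084-10-21

date('2084-01-21', '+9 months') → 2084-10-21.
date('2085-02-23', '+14 months') → 2086-04-23.
Earlier of the two is 2084-10-21.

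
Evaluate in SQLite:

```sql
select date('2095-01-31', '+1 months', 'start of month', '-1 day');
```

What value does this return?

Adding +1 month to 2095-01-31 targets 2095-02-31. February 2095 has only 28 days, so SQLite normalizes the 3-day overflow forward to 2095-03-03.
`start of month` rewinds 2095-03-03 to 2095-03-01.
Going back 1 day from 2095-03-01 reaches 2095-02-28 (last day of February, 28 days).

2095-02-28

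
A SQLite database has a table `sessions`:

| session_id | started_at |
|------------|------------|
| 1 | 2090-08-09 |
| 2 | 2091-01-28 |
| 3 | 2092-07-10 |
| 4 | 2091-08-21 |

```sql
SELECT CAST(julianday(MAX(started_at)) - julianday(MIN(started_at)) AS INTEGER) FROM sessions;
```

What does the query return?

701

MIN = 2090-08-09, MAX = 2092-07-10.
22 days remain in August 2090 after the 9th (31 − 9).
Full months from September 2090 through June 2092 contribute their day counts.
Then 10 days into July 2092.
Total: 22 + 30 + 31 + 30 + 31 + 31 + 28 + 31 + 30 + 31 + 30 + 31 + 31 + 30 + 31 + 30 + 31 + 31 + 29 + 31 + 30 + 31 + 30 + 10 = 701.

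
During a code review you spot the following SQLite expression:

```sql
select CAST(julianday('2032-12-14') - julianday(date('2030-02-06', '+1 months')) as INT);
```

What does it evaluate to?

Adding +1 month to 2030-02-06 gives 2030-03-06.
25 days remain in March 2030 after the 6th (31 − 6).
Full months from April 2030 through November 2032 contribute their day counts.
Then 14 days into December 2032.
Total: 25 + 30 + 31 + 30 + 31 + 31 + 30 + 31 + 30 + 31 + 31 + 28 + 31 + 30 + 31 + 30 + 31 + 31 + 30 + 31 + 30 + 31 + 31 + 29 + 31 + 30 + 31 + 30 + 31 + 31 + 30 + 31 + 30 + 14 = 1014.

1014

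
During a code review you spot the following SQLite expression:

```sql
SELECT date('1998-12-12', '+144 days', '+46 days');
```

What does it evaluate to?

Applying '+144 days' to 1998-12-12: counting 144 days forward gives 1999-05-05.
Applying '+46 days' to 1999-05-05: counting 46 days forward gives 1999-06-20.

1999-06-20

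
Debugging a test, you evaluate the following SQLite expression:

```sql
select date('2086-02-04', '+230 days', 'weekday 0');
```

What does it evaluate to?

Applying '+230 days' to 2086-02-04: counting 230 days forward gives 2086-09-22.
`weekday 0` advances to the next Sunday; 2086-09-22 is already a Sunday, so it stays at 2086-09-22.

2086-09-22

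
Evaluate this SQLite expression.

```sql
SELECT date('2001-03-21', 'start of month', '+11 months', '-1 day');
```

`start of month` rewinds 2001-03-21 to 2001-03-01.
Adding +11 months to 2001-03-01 gives 2002-02-01.
Going back 1 day from 2002-02-01 reaches 2002-01-31 (last day of January, 31 days).

2002-01-31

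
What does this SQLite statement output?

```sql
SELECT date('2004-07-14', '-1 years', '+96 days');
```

Adding -1 year to 2004-07-14 gives 2003-07-14.
Applying '+96 days' to 2003-07-14: counting 96 days forward gives 2003-10-18.

2003-10-18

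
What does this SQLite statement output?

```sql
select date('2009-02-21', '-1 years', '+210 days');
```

2008-09-18

Adding -1 year to 2009-02-21 gives 2008-02-21.
Applying '+210 days' to 2008-02-21: counting 210 days forward gives 2008-09-18.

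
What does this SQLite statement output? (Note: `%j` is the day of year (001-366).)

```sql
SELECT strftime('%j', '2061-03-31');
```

Day-of-year for 2061-03-31: days since 2061-01-01 inclusive = 90, zero-padded to 090.

090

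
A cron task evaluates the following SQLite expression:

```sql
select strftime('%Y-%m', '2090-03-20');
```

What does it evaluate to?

`%Y-%m` extracts the year-month: 2090-03.

2090-03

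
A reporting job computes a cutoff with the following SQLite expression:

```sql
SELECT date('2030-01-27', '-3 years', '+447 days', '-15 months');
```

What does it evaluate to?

Adding -3 years to 2030-01-27 gives 2027-01-27.
Applying '+447 days' to 2027-01-27: counting 447 days forward gives 2028-04-18.
Adding -15 months to 2028-04-18 gives 2027-01-18.

2027-01-18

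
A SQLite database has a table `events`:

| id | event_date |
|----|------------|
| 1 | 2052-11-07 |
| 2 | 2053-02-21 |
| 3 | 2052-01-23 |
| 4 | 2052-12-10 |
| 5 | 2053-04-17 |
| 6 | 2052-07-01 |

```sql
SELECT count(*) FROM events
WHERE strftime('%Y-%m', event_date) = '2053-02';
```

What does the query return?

1

Rows with year-month 2053-02: 2053-02-21 → 1.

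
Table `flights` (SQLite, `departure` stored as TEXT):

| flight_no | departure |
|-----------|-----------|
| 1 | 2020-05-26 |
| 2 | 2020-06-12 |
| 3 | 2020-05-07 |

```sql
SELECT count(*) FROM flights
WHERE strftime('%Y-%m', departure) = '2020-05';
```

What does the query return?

2

Rows with year-month 2020-05: 2020-05-26, 2020-05-07 → 2.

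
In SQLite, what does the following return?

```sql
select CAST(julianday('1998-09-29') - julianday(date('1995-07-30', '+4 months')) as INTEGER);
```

1034

Adding +4 months to 1995-07-30 gives 1995-11-30.
0 days remain in November 1995 after the 30th (30 − 30).
Full months from December 1995 through August 1998 contribute their day counts.
Then 29 days into September 1998.
Total: 0 + 31 + 31 + 29 + 31 + 30 + 31 + 30 + 31 + 31 + 30 + 31 + 30 + 31 + 31 + 28 + 31 + 30 + 31 + 30 + 31 + 31 + 30 + 31 + 30 + 31 + 31 + 28 + 31 + 30 + 31 + 30 + 31 + 31 + 29 = 1034.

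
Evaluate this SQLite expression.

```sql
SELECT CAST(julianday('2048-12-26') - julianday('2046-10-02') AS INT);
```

29 days remain in October 2046 after the 2nd (31 − 2).
Full months from November 2046 through November 2048 contribute their day counts.
Then 26 days into December 2048.
Total: 29 + 30 + 31 + 31 + 28 + 31 + 30 + 31 + 30 + 31 + 31 + 30 + 31 + 30 + 31 + 31 + 29 + 31 + 30 + 31 + 30 + 31 + 31 + 30 + 31 + 30 + 26 = 816.

816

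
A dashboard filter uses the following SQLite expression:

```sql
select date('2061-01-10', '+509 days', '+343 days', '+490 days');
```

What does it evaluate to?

Applying '+509 days' to 2061-01-10: counting 509 days forward gives 2062-06-03.
Applying '+343 days' to 2062-06-03: counting 343 days forward gives 2063-05-12.
Applying '+490 days' to 2063-05-12: counting 490 days forward gives 2064-09-13.

2064-09-13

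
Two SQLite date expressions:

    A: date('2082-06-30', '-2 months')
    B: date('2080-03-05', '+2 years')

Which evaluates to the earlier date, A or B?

B

A = 2082-04-30.
B = 2082-03-05.
B is earlier.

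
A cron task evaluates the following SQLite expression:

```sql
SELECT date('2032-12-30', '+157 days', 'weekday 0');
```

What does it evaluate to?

Applying '+157 days' to 2032-12-30: counting 157 days forward gives 2033-06-05.
`weekday 0` advances to the next Sunday; 2033-06-05 is already a Sunday, so it stays at 2033-06-05.

2033-06-05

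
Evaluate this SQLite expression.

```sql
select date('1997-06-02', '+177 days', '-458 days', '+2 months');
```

1996-10-25

Applying '+177 days' to 1997-06-02: counting 177 days forward gives 1997-11-26.
Applying '-458 days' to 1997-11-26: counting 458 days back gives 1996-08-25.
Adding +2 months to 1996-08-25 gives 1996-10-25.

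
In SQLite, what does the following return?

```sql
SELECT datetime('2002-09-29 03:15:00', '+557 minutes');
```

2002-09-29 12:32:00

557 minutes = 9h 17m; +557 minutes from 2002-09-29 03:15:00 is 2002-09-29 12:32:00.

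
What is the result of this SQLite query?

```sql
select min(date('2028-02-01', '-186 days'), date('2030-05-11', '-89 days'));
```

date('2028-02-01', '-186 days') → 2027-07-30.
date('2030-05-11', '-89 days') → 2030-02-11.
Earlier of the two is 2027-07-30.

2027-07-30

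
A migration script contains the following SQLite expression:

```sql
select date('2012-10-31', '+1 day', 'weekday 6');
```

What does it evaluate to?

2012-11-03

October 2012 has 31 days; 0 remain after the 31st, so 1 days reach 2012-11-01.
`weekday 6` advances to the next Saturday; 2012-11-01 is a Thursday, so it moves forward to 2012-11-03.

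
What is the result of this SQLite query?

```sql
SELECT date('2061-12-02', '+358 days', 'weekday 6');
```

2062-11-25

Applying '+358 days' to 2061-12-02: counting 358 days forward gives 2062-11-25.
`weekday 6` advances to the next Saturday; 2062-11-25 is already a Saturday, so it stays at 2062-11-25.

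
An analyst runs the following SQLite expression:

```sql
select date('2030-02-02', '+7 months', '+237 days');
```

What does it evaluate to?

2031-04-27

Adding +7 months to 2030-02-02 gives 2030-09-02.
Applying '+237 days' to 2030-09-02: counting 237 days forward gives 2031-04-27.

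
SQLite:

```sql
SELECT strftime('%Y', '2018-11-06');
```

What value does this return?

`%Y` extracts the 4-digit year: 2018.

2018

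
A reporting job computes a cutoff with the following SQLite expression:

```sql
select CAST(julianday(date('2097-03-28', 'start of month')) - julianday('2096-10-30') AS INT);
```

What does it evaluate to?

`start of month` rewinds 2097-03-28 to 2097-03-01.
1 day remains in October 2096 after the 30th (31 − 30).
November 2096: 30 days.
December 2096: 31 days.
January 2097: 31 days.
February 2097: 28 days.
Then 1 day into March 2097.
Total: 1 + 30 + 31 + 31 + 28 + 1 = 122.

122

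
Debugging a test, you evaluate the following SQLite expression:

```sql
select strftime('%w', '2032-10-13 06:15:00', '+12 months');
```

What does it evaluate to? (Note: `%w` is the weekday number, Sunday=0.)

4

First apply '+12 months': 2032-10-13 06:15:00 → 2033-10-13 06:15:00.
2033-10-13 is a Thursday; with Sunday=0 that is 4.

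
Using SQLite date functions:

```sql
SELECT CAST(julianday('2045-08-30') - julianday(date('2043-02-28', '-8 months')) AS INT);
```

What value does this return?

Adding -8 months to 2043-02-28 gives 2042-06-28.
2 days remain in June 2042 after the 28th (30 − 28).
Full months from July 2042 through July 2045 contribute their day counts.
Then 30 days into August 2045.
Total: 2 + 31 + 31 + 30 + 31 + 30 + 31 + 31 + 28 + 31 + 30 + 31 + 30 + 31 + 31 + 30 + 31 + 30 + 31 + 31 + 29 + 31 + 30 + 31 + 30 + 31 + 31 + 30 + 31 + 30 + 31 + 31 + 28 + 31 + 30 + 31 + 30 + 31 + 30 = 1159.

1159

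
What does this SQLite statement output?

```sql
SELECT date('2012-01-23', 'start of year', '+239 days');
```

2012-08-27

`start of year` rewinds 2012-01-23 to 2012-01-01.
Applying '+239 days' to 2012-01-01: counting 239 days forward gives 2012-08-27.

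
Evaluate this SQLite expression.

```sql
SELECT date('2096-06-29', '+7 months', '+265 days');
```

2097-10-21

Adding +7 months to 2096-06-29 gives 2097-01-29.
Applying '+265 days' to 2097-01-29: counting 265 days forward gives 2097-10-21.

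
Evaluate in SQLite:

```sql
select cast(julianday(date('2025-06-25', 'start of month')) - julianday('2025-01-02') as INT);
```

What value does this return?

150

`start of month` rewinds 2025-06-25 to 2025-06-01.
29 days remain in January 2025 after the 2nd (31 − 2).
February 2025: 28 days.
March 2025: 31 days.
April 2025: 30 days.
May 2025: 31 days.
Then 1 day into June 2025.
Total: 29 + 28 + 31 + 30 + 31 + 1 = 150.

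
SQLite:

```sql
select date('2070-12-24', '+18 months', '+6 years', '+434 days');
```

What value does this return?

Adding +18 months to 2070-12-24 gives 2072-06-24.
Adding +6 years to 2072-06-24 gives 2078-06-24.
Applying '+434 days' to 2078-06-24: counting 434 days forward gives 2079-09-01.

2079-09-01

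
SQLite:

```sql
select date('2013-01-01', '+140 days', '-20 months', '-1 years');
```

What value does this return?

Applying '+140 days' to 2013-01-01: counting 140 days forward gives 2013-05-21.
Adding -20 months to 2013-05-21 gives 2011-09-21.
Adding -1 year to 2011-09-21 gives 2010-09-21.

2010-09-21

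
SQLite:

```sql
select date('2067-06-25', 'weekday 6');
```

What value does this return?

`weekday 6` advances to the next Saturday; 2067-06-25 is already a Saturday, so it stays at 2067-06-25.

2067-06-25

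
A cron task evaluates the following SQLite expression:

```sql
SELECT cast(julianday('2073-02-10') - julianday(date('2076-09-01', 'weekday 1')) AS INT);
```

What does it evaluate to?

`weekday 1` advances to the next Monday; 2076-09-01 is a Tuesday, so it moves forward to 2076-09-07.
18 days remain in February 2073 after the 10th (28 − 10).
Full months from March 2073 through August 2076 contribute their day counts.
Then 7 days into September 2076.
Total: 18 + 31 + 30 + 31 + 30 + 31 + 31 + 30 + 31 + 30 + 31 + 31 + 28 + 31 + 30 + 31 + 30 + 31 + 31 + 30 + 31 + 30 + 31 + 31 + 28 + 31 + 30 + 31 + 30 + 31 + 31 + 30 + 31 + 30 + 31 + 31 + 29 + 31 + 30 + 31 + 30 + 31 + 31 + 7 = 1305.
The subtraction is earlier − later, so the result is −1305 → -1305.

-1305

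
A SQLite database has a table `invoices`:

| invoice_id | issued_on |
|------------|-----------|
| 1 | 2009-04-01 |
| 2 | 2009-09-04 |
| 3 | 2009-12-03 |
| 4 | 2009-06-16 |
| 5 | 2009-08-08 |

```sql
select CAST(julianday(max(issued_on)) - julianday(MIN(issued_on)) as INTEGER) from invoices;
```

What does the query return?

246

MIN = 2009-04-01, MAX = 2009-12-03.
29 days remain in April 2009 after the 1st (30 − 1).
Full months from May 2009 through November 2009 contribute their day counts.
Then 3 days into December 2009.
Total: 29 + 31 + 30 + 31 + 31 + 30 + 31 + 30 + 3 = 246.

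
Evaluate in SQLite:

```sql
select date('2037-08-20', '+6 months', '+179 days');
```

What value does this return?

2038-08-18

Adding +6 months to 2037-08-20 gives 2038-02-20.
Applying '+179 days' to 2038-02-20: counting 179 days forward gives 2038-08-18.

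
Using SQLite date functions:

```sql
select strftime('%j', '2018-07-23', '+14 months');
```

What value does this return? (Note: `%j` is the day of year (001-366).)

First apply '+14 months': 2018-07-23 → 2019-09-23.
Day-of-year for 2019-09-23: days since 2019-01-01 inclusive = 266, zero-padded to 266.

266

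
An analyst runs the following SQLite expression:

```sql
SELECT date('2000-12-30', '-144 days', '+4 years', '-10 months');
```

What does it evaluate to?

Applying '-144 days' to 2000-12-30: counting 144 days back gives 2000-08-08.
Adding +4 years to 2000-08-08 gives 2004-08-08.
Adding -10 months to 2004-08-08 gives 2003-10-08.

2003-10-08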